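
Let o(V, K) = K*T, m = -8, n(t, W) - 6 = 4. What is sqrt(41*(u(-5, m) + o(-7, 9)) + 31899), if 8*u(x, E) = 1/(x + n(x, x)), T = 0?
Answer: sqrt(12760010)/20 ≈ 178.61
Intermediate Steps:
n(t, W) = 10 (n(t, W) = 6 + 4 = 10)
u(x, E) = 1/(8*(10 + x)) (u(x, E) = 1/(8*(x + 10)) = 1/(8*(10 + x)))
o(V, K) = 0 (o(V, K) = K*0 = 0)
sqrt(41*(u(-5, m) + o(-7, 9)) + 31899) = sqrt(41*(1/(8*(10 - 5)) + 0) + 31899) = sqrt(41*((1/8)/5 + 0) + 31899) = sqrt(41*((1/8)*(1/5) + 0) + 31899) = sqrt(41*(1/40 + 0) + 31899) = sqrt(41*(1/40) + 31899) = sqrt(41/40 + 31899) = sqrt(1276001/40) = sqrt(12760010)/20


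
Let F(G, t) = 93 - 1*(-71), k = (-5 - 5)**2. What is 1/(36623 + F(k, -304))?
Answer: 1/36787 ≈ 2.7184e-5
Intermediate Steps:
k = 100 (k = (-10)**2 = 100)
F(G, t) = 164 (F(G, t) = 93 + 71 = 164)
1/(36623 + F(k, -304)) = 1/(36623 + 164) = 1/36787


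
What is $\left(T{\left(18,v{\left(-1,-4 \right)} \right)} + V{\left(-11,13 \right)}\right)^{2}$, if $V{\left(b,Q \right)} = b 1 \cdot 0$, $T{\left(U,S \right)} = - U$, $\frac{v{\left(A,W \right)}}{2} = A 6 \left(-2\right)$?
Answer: $324$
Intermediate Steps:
$v{\left(A,W \right)} = - 24 A$ ($v{\left(A,W \right)} = 2 A 6 \left(-2\right) = 2 \cdot 6 A \left(-2\right) = 2 \left(- 12 A\right) = - 24 A$)
$V{\left(b,Q \right)} = 0$ ($V{\left(b,Q \right)} = b 0 = 0$)
$\left(T{\left(18,v{\left(-1,-4 \right)} \right)} + V{\left(-11,13 \right)}\right)^{2} = \left(\left(-1\right) 18 + 0\right)^{2} = \left(-18 + 0\right)^{2} = \left(-18\right)^{2} = 324$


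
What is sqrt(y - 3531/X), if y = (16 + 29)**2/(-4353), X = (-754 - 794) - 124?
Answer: sqrt(20024522598)/110276 ≈ 1.2832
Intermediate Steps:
X = -1672 (X = -1548 - 124 = -1672)
y = -675/1451 (y = 45**2*(-1/4353) = 2025*(-1/4353) = -675/1451 ≈ -0.46520)
sqrt(y - 3531/X) = sqrt(-675/1451 - 3531/(-1672)) = sqrt(-675/1451 - 3531*(-1/1672)) = sqrt(-675/1451 + 321/152) = sqrt(363171/220552) = sqrt(20024522598)/110276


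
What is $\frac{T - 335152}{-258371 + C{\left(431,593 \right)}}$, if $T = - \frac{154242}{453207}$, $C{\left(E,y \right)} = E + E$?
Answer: $\frac{2664796258}{2047454059} \approx 1.3015$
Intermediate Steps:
$C{\left(E,y \right)} = 2 E$
$T = - \frac{2706}{7951}$ ($T = \left(-154242\right) \frac{1}{453207} = - \frac{2706}{7951} \approx -0.34033$)
$\frac{T - 335152}{-258371 + C{\left(431,593 \right)}} = \frac{- \frac{2706}{7951} - 335152}{-258371 + 2 \cdot 431} = - \frac{2664796258}{7951 \left(-258371 + 862\right)} = - \frac{2664796258}{7951 \left(-257509\right)} = \left(- \frac{2664796258}{7951}\right) \left(- \frac{1}{257509}\right) = \frac{2664796258}{2047454059}$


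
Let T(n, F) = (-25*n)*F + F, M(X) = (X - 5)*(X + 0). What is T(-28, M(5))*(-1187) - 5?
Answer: -5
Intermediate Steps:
M(X) = X*(-5 + X) (M(X) = (-5 + X)*X = X*(-5 + X))
T(n, F) = F - 25*F*n (T(n, F) = -25*F*n + F = F - 25*F*n)
T(-28, M(5))*(-1187) - 5 = ((5*(-5 + 5))*(1 - 25*(-28)))*(-1187) - 5 = ((5*0)*(1 + 700))*(-1187) - 5 = (0*701)*(-1187) - 5 = 0*(-1187) - 5 = 0 - 5 = -5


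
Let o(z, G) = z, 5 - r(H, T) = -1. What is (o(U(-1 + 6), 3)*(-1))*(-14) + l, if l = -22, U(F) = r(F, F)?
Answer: 62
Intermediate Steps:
r(H, T) = 6 (r(H, T) = 5 - 1*(-1) = 5 + 1 = 6)
U(F) = 6
(o(U(-1 + 6), 3)*(-1))*(-14) + l = (6*(-1))*(-14) - 22 = -6*(-14) - 22 = 84 - 22 = 62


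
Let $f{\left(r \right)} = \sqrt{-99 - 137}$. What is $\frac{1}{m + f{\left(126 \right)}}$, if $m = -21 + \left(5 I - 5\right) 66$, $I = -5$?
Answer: $- \frac{2001}{4004237} - \frac{2 i \sqrt{59}}{4004237} \approx -0.00049972 - 3.8365 \cdot 10^{-6} i$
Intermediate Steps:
$f{\left(r \right)} = 2 i \sqrt{59}$ ($f{\left(r \right)} = \sqrt{-236} = 2 i \sqrt{59}$)
$m = -2001$ ($m = -21 + \left(5 \left(-5\right) - 5\right) 66 = -21 + \left(-25 - 5\right) 66 = -21 - 1980 = -2001$)
$\frac{1}{m + f{\left(126 \right)}} = \frac{1}{-2001 + 2 i \sqrt{59}}$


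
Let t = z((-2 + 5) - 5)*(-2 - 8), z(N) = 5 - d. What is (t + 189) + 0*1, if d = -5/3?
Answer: 367/3 ≈ 122.33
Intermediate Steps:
d = -5/3 (d = -5*⅓ = -5/3 ≈ -1.6667)
z(N) = 20/3 (z(N) = 5 - 1*(-5/3) = 5 + 5/3 = 20/3)
t = -200/3 (t = 20*(-2 - 8)/3 = (20/3)*(-10) = -200/3 ≈ -66.667)
(t + 189) + 0*1 = (-200/3 + 189) + 0*1 = 367/3 + 0 = 367/3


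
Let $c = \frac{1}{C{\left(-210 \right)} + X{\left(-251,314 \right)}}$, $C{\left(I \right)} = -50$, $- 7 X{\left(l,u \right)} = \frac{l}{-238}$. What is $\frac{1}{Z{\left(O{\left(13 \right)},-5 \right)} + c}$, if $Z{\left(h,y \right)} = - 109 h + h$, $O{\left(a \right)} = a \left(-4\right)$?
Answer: $\frac{83551}{469220750} \approx 0.00017806$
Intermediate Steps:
$X{\left(l,u \right)} = \frac{l}{1666}$ ($X{\left(l,u \right)} = - \frac{l \frac{1}{-238}}{7} = - \frac{l \left(- \frac{1}{238}\right)}{7} = - \frac{\left(- \frac{1}{238}\right) l}{7} = \frac{l}{1666}$)
$O{\left(a \right)} = - 4 a$
$c = - \frac{1666}{83551}$ ($c = \frac{1}{-50 + \frac{1}{1666} \left(-251\right)} = \frac{1}{-50 - \frac{251}{1666}} = \frac{1}{- \frac{83551}{1666}} = - \frac{1666}{83551} \approx -0.01994$)
$Z{\left(h,y \right)} = - 108 h$
$\frac{1}{Z{\left(O{\left(13 \right)},-5 \right)} + c} = \frac{1}{- 108 \left(\left(-4\right) 13\right) - \frac{1666}{83551}} = \frac{1}{\left(-108\right) \left(-52\right) - \frac{1666}{83551}} = \frac{1}{5616 - \frac{1666}{83551}} = \frac{1}{\frac{469220750}{83551}} = \frac{83551}{469220750}$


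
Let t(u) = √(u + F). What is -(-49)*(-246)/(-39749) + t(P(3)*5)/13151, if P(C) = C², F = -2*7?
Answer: 12054/39749 + √31/13151 ≈ 0.30368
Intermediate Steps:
F = -14
t(u) = √(-14 + u) (t(u) = √(u - 14) = √(-14 + u))
-(-49)*(-246)/(-39749) + t(P(3)*5)/13151 = -(-49)*(-246)/(-39749) + √(-14 + 3²*5)/13151 = -49*246*(-1/39749) + √(-14 + 9*5)*(1/13151) = -12054*(-1/39749) + √(-14 + 45)*(1/13151) = 12054/39749 + √31*(1/13151) = 12054/39749 + √31/13151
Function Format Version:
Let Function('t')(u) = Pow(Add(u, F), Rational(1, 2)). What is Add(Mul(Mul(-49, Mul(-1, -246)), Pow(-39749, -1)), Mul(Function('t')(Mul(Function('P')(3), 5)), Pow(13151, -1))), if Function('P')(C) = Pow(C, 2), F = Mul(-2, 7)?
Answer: Add(Rational(12054, 39749), Mul(Rational(1, 13151), Pow(31, Rational(1, 2)))) ≈ 0.30368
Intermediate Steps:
F = -14
Function('t')(u) = Pow(Add(-14, u), Rational(1, 2)) (Function('t')(u) = Pow(Add(u, -14), Rational(1, 2)) = Pow(Add(-14, u), Rational(1, 2)))
Add(Mul(Mul(-49, Mul(-1, -246)), Pow(-39749, -1)), Mul(Function('t')(Mul(Function('P')(3), 5)), Pow(13151, -1))) = Add(Mul(Mul(-49, Mul(-1, -246)), Pow(-39749, -1)), Mul(Pow(Add(-14, Mul(Pow(3, 2), 5)), Rational(1, 2)), Pow(13151, -1))) = Add(Mul(Mul(-49, 246), Rational(-1, 39749)), Mul(Pow(Add(-14, Mul(9, 5)), Rational(1, 2)), Rational(1, 13151))) = Add(Mul(-12054, Rational(-1, 39749)), Mul(Pow(Add(-14, 45), Rational(1, 2)), Rational(1, 13151))) = Add(Rational(12054, 39749), Mul(Pow(31, Rational(1, 2)), Rational(1, 13151))) = Add(Rational(12054, 39749), Mul(Rational(1, 13151), Pow(31, Rational(1, 2))))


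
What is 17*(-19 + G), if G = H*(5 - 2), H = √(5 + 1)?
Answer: -323 + 51*√6 ≈ -198.08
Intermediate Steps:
H = √6 ≈ 2.4495
G = 3*√6 (G = √6*(5 - 2) = √6*3 = 3*√6 ≈ 7.3485)
17*(-19 + G) = 17*(-19 + 3*√6) = -323 + 51*√6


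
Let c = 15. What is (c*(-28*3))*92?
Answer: -115920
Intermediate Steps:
(c*(-28*3))*92 = (15*(-28*3))*92 = (15*(-84))*92 = -1260*92 = -115920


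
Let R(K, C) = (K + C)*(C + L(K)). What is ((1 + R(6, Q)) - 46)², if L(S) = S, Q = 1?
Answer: 16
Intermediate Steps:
R(K, C) = (C + K)² (R(K, C) = (K + C)*(C + K) = (C + K)*(C + K) = (C + K)²)
((1 + R(6, Q)) - 46)² = ((1 + (1² + 6² + 2*1*6)) - 46)² = ((1 + (1 + 36 + 12)) - 46)² = ((1 + 49) - 46)² = (50 - 46)² = 4² = 16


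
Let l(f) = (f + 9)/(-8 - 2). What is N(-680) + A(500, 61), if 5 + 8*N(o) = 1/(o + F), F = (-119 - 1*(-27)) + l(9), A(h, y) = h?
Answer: 7728325/15476 ≈ 499.38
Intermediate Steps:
l(f) = -9/10 - f/10 (l(f) = (9 + f)/(-10) = (9 + f)*(-⅒) = -9/10 - f/10)
F = -469/5 (F = (-119 - 1*(-27)) + (-9/10 - ⅒*9) = (-119 + 27) + (-9/10 - 9/10) = -92 - 9/5 = -469/5 ≈ -93.800)
N(o) = -5/8 + 1/(8*(-469/5 + o)) (N(o) = -5/8 + 1/(8*(o - 469/5)) = -5/8 + 1/(8*(-469/5 + o)))
N(-680) + A(500, 61) = 25*(94 - 1*(-680))/(8*(-469 + 5*(-680))) + 500 = 25*(94 + 680)/(8*(-469 - 3400)) + 500 = (25/8)*774/(-3869) + 500 = (25/8)*(-1/3869)*774 + 500 = -9675/15476 + 500 = 7728325/15476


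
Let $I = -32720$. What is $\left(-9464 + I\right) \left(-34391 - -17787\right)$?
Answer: $700423136$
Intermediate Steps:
$\left(-9464 + I\right) \left(-34391 - -17787\right) = \left(-9464 - 32720\right) \left(-34391 - -17787\right) = - 42184 \left(-34391 + \left(-5889 + 23676\right)\right) = - 42184 \left(-34391 + 17787\right) = \left(-42184\right) \left(-16604\right) = 700423136$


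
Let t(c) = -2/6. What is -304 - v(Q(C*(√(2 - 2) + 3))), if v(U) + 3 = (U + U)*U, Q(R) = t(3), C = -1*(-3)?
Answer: -2711/9 ≈ -301.22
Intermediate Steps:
t(c) = -⅓ (t(c) = -2*⅙ = -⅓)
C = 3
Q(R) = -⅓
v(U) = -3 + 2*U² (v(U) = -3 + (U + U)*U = -3 + (2*U)*U = -3 + 2*U²)
-304 - v(Q(C*(√(2 - 2) + 3))) = -304 - (-3 + 2*(-⅓)²) = -304 - (-3 + 2*(⅑)) = -304 - (-3 + 2/9) = -304 - 1*(-25/9) = -304 + 25/9 = -2711/9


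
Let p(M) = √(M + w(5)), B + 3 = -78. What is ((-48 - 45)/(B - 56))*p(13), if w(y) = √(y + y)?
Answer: 93*√(13 + √10)/137 ≈ 2.7291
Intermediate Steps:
B = -81 (B = -3 - 78 = -81)
w(y) = √2*√y (w(y) = √(2*y) = √2*√y)
p(M) = √(M + √10) (p(M) = √(M + √2*√5) = √(M + √10))
((-48 - 45)/(B - 56))*p(13) = ((-48 - 45)/(-81 - 56))*√(13 + √10) = (-93/(-137))*√(13 + √10) = (-93*(-1/137))*√(13 + √10) = 93*√(13 + √10)/137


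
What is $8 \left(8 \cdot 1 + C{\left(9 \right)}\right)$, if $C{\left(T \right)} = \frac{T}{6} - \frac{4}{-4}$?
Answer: $84$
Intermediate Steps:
$C{\left(T \right)} = 1 + \frac{T}{6}$ ($C{\left(T \right)} = T \frac{1}{6} - -1 = \frac{T}{6} + 1 = 1 + \frac{T}{6}$)
$8 \left(8 \cdot 1 + C{\left(9 \right)}\right) = 8 \left(8 \cdot 1 + \left(1 + \frac{1}{6} \cdot 9\right)\right) = 8 \left(8 + \left(1 + \frac{3}{2}\right)\right) = 8 \left(8 + \frac{5}{2}\right) = 8 \cdot \frac{21}{2} = 84$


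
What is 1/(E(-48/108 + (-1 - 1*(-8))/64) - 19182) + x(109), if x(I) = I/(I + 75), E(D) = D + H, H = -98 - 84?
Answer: 1215664429/2052309688 ≈ 0.59234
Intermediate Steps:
H = -182
E(D) = -182 + D (E(D) = D - 182 = -182 + D)
x(I) = I/(75 + I)
1/(E(-48/108 + (-1 - 1*(-8))/64) - 19182) + x(109) = 1/((-182 + (-48/108 + (-1 - 1*(-8))/64)) - 19182) + 109/(75 + 109) = 1/((-182 + (-48*1/108 + (-1 + 8)*(1/64))) - 19182) + 109/184 = 1/((-182 + (-4/9 + 7*(1/64))) - 19182) + 109*(1/184) = 1/((-182 + (-4/9 + 7/64)) - 19182) + 109/184 = 1/((-182 - 193/576) - 19182) + 109/184 = 1/(-105025/576 - 19182) + 109/184 = 1/(-11153857/576) + 109/184 = -576/11153857 + 109/184 = 1215664429/2052309688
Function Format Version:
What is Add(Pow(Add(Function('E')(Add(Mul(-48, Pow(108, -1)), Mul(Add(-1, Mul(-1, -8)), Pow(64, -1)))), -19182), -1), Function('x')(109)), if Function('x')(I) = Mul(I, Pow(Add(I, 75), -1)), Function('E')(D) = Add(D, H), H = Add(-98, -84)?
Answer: Rational(1215664429, 2052309688) ≈ 0.59234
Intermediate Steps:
H = -182
Function('E')(D) = Add(-182, D) (Function('E')(D) = Add(D, -182) = Add(-182, D))
Function('x')(I) = Mul(I, Pow(Add(75, I), -1))
Add(Pow(Add(Function('E')(Add(Mul(-48, Pow(108, -1)), Mul(Add(-1, Mul(-1, -8)), Pow(64, -1)))), -19182), -1), Function('x')(109)) = Add(Pow(Add(Add(-182, Add(Mul(-48, Pow(108, -1)), Mul(Add(-1, Mul(-1, -8)), Pow(64, -1)))), -19182), -1), Mul(109, Pow(Add(75, 109), -1))) = Add(Pow(Add(Add(-182, Add(Mul(-48, Rational(1, 108)), Mul(Add(-1, 8), Rational(1, 64)))), -19182), -1), Mul(109, Pow(184, -1))) = Add(Pow(Add(Add(-182, Add(Rational(-4, 9), Mul(7, Rational(1, 64)))), -19182), -1), Mul(109, Rational(1, 184))) = Add(Pow(Add(Add(-182, Add(Rational(-4, 9), Rational(7, 64))), -19182), -1), Rational(109, 184)) = Add(Pow(Add(Add(-182, Rational(-193, 576)), -19182), -1), Rational(109, 184)) = Add(Pow(Add(Rational(-105025, 576), -19182), -1), Rational(109, 184)) = Add(Pow(Rational(-11153857, 576), -1), Rational(109, 184)) = Add(Rational(-576, 11153857), Rational(109, 184)) = Rational(1215664429, 2052309688)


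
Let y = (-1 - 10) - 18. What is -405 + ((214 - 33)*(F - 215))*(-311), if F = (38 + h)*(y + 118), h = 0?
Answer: -178274002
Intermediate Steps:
y = -29 (y = -11 - 18 = -29)
F = 3382 (F = (38 + 0)*(-29 + 118) = 38*89 = 3382)
-405 + ((214 - 33)*(F - 215))*(-311) = -405 + ((214 - 33)*(3382 - 215))*(-311) = -405 + (181*3167)*(-311) = -405 + 573227*(-311) = -405 - 178273597 = -178274002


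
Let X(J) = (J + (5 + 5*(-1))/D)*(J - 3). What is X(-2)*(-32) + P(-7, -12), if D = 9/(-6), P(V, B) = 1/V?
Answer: -2241/7 ≈ -320.14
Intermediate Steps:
D = -3/2 (D = 9*(-1/6) = -3/2 ≈ -1.5000)
X(J) = J*(-3 + J) (X(J) = (J + (5 + 5*(-1))/(-3/2))*(J - 3) = (J + (5 - 5)*(-2/3))*(-3 + J) = (J + 0*(-2/3))*(-3 + J) = (J + 0)*(-3 + J) = J*(-3 + J))
X(-2)*(-32) + P(-7, -12) = -2*(-3 - 2)*(-32) + 1/(-7) = -2*(-5)*(-32) - 1/7 = 10*(-32) - 1/7 = -320 - 1/7 = -2241/7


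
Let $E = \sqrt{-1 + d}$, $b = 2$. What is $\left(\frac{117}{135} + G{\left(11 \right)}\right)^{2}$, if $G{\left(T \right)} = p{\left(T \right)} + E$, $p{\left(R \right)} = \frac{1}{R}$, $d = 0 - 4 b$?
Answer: $- \frac{220061}{27225} + \frac{316 i}{55} \approx -8.0831 + 5.7455 i$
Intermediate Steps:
$d = -8$ ($d = 0 - 8 = -8$)
$E = 3 i$ ($E = \sqrt{-1 - 8} = \sqrt{-9} = 3 i \approx 3.0 i$)
$G{\left(T \right)} = \frac{1}{T} + 3 i$
$\left(\frac{117}{135} + G{\left(11 \right)}\right)^{2} = \left(\frac{117}{135} + \left(\frac{1}{11} + 3 i\right)\right)^{2} = \left(117 \cdot \frac{1}{135} + \left(\frac{1}{11} + 3 i\right)\right)^{2} = \left(\frac{13}{15} + \left(\frac{1}{11} + 3 i\right)\right)^{2} = \left(\frac{158}{165} + 3 i\right)^{2}$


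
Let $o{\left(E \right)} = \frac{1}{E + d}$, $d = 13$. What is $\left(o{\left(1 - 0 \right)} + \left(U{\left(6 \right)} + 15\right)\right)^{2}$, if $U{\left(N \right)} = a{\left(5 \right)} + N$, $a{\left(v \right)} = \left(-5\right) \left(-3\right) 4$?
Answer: $\frac{1288225}{196} \approx 6572.6$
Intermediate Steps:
$a{\left(v \right)} = 60$ ($a{\left(v \right)} = 15 \cdot 4 = 60$)
$U{\left(N \right)} = 60 + N$
$o{\left(E \right)} = \frac{1}{13 + E}$ ($o{\left(E \right)} = \frac{1}{E + 13} = \frac{1}{13 + E}$)
$\left(o{\left(1 - 0 \right)} + \left(U{\left(6 \right)} + 15\right)\right)^{2} = \left(\frac{1}{13 + \left(1 - 0\right)} + \left(\left(60 + 6\right) + 15\right)\right)^{2} = \left(\frac{1}{13 + \left(1 + 0\right)} + \left(66 + 15\right)\right)^{2} = \left(\frac{1}{13 + 1} + 81\right)^{2} = \left(\frac{1}{14} + 81\right)^{2} = \left(\frac{1135}{14}\right)^{2} = \frac{1288225}{196}$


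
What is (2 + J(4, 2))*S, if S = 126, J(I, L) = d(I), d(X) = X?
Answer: 756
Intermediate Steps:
J(I, L) = I
(2 + J(4, 2))*S = (2 + 4)*126 = 6*126 = 756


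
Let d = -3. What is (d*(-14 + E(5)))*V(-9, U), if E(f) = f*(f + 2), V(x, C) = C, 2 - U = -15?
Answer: -1071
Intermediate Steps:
U = 17 (U = 2 - 1*(-15) = 2 + 15 = 17)
E(f) = f*(2 + f)
(d*(-14 + E(5)))*V(-9, U) = -3*(-14 + 5*(2 + 5))*17 = -3*(-14 + 5*7)*17 = -3*(-14 + 35)*17 = -3*21*17 = -63*17 = -1071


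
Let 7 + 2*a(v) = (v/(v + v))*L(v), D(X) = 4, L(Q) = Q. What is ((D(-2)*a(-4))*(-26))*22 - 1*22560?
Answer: -12264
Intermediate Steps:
a(v) = -7/2 + v/4 (a(v) = -7/2 + ((v/(v + v))*v)/2 = -7/2 + ((v/((2*v)))*v)/2 = -7/2 + (((1/(2*v))*v)*v)/2 = -7/2 + (v/2)/2 = -7/2 + v/4)
((D(-2)*a(-4))*(-26))*22 - 1*22560 = ((4*(-7/2 + (¼)*(-4)))*(-26))*22 - 1*22560 = ((4*(-7/2 - 1))*(-26))*22 - 22560 = ((4*(-9/2))*(-26))*22 - 22560 = -18*(-26)*22 - 22560 = 468*22 - 22560 = 10296 - 22560 = -12264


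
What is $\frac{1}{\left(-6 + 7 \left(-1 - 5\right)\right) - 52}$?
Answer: $- \frac{1}{100} \approx -0.01$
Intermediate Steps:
$\frac{1}{\left(-6 + 7 \left(-1 - 5\right)\right) - 52} = \frac{1}{\left(-6 + 7 \left(-6\right)\right) - 52} = \frac{1}{\left(-6 - 42\right) - 52} = \frac{1}{-48 - 52} = \frac{1}{-100} = - \frac{1}{100}$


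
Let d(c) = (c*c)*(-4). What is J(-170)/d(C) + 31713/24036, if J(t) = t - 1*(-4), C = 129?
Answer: 176244509/133327692 ≈ 1.3219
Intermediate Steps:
d(c) = -4*c**2 (d(c) = c**2*(-4) = -4*c**2)
J(t) = 4 + t (J(t) = t + 4 = 4 + t)
J(-170)/d(C) + 31713/24036 = (4 - 170)/((-4*129**2)) + 31713/24036 = -166/((-4*16641)) + 31713*(1/24036) = -166/(-66564) + 10571/8012 = -166*(-1/66564) + 10571/8012 = 83/33282 + 10571/8012 = 176244509/133327692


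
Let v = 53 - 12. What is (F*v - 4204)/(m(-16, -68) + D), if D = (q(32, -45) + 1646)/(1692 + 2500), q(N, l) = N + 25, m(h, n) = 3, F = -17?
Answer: -156832/109 ≈ -1438.8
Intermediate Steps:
q(N, l) = 25 + N
v = 41
D = 13/32 (D = ((25 + 32) + 1646)/(1692 + 2500) = (57 + 1646)/4192 = 1703*(1/4192) = 13/32 ≈ 0.40625)
(F*v - 4204)/(m(-16, -68) + D) = (-17*41 - 4204)/(3 + 13/32) = (-697 - 4204)/(109/32) = -4901*32/109 = -156832/109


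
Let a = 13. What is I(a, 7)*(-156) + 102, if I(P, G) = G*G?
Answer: -7542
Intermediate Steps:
I(P, G) = G**2
I(a, 7)*(-156) + 102 = 7**2*(-156) + 102 = 49*(-156) + 102 = -7644 + 102 = -7542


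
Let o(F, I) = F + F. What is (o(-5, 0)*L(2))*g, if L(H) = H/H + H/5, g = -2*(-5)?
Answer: -140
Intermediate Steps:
o(F, I) = 2*F
g = 10
L(H) = 1 + H/5 (L(H) = 1 + H*(⅕) = 1 + H/5)
(o(-5, 0)*L(2))*g = ((2*(-5))*(1 + (⅕)*2))*10 = -10*(1 + ⅖)*10 = -10*7/5*10 = -14*10 = -140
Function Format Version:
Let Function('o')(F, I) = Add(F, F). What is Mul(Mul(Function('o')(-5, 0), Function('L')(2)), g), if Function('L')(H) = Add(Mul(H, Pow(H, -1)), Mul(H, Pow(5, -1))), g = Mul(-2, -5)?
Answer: -140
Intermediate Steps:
Function('o')(F, I) = Mul(2, F)
g = 10
Function('L')(H) = Add(1, Mul(Rational(1, 5), H)) (Function('L')(H) = Add(1, Mul(H, Rational(1, 5))) = Add(1, Mul(Rational(1, 5), H)))
Mul(Mul(Function('o')(-5, 0), Function('L')(2)), g) = Mul(Mul(Mul(2, -5), Add(1, Mul(Rational(1, 5), 2))), 10) = Mul(Mul(-10, Add(1, Rational(2, 5))), 10) = Mul(Mul(-10, Rational(7, 5)), 10) = Mul(-14, 10) = -140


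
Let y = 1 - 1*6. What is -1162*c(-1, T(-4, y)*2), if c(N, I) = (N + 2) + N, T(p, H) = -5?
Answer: 0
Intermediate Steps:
y = -5 (y = 1 - 6 = -5)
c(N, I) = 2 + 2*N (c(N, I) = (2 + N) + N = 2 + 2*N)
-1162*c(-1, T(-4, y)*2) = -1162*(2 + 2*(-1)) = -1162*(2 - 2) = -1162*0 = 0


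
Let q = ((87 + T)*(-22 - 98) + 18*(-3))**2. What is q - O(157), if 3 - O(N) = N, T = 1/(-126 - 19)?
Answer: 92599836718/841 ≈ 1.1011e+8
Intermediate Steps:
T = -1/145 (T = 1/(-145) = -1/145 ≈ -0.0068966)
O(N) = 3 - N
q = 92599707204/841 (q = ((87 - 1/145)*(-22 - 98) + 18*(-3))**2 = ((12614/145)*(-120) - 54)**2 = (-302736/29 - 54)**2 = (-304302/29)**2 = 92599707204/841 ≈ 1.1011e+8)
q - O(157) = 92599707204/841 - (3 - 1*157) = 92599707204/841 - (3 - 157) = 92599707204/841 - 1*(-154) = 92599707204/841 + 154 = 92599836718/841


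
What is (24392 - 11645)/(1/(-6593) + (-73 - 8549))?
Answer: -84040971/56844847 ≈ -1.4784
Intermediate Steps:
(24392 - 11645)/(1/(-6593) + (-73 - 8549)) = 12747/(-1/6593 - 8622) = 12747/(-56844847/6593) = 12747*(-6593/56844847) = -84040971/56844847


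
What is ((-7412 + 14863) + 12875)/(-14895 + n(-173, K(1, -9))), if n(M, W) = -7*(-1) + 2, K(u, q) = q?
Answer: -10163/7443 ≈ -1.3654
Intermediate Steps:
n(M, W) = 9 (n(M, W) = 7 + 2 = 9)
((-7412 + 14863) + 12875)/(-14895 + n(-173, K(1, -9))) = ((-7412 + 14863) + 12875)/(-14895 + 9) = (7451 + 12875)/(-14886) = 20326*(-1/14886) = -10163/7443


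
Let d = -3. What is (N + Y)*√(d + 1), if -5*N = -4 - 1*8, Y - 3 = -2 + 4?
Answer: 37*I*√2/5 ≈ 10.465*I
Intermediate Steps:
Y = 5 (Y = 3 + (-2 + 4) = 3 + 2 = 5)
N = 12/5 (N = -(-4 - 1*8)/5 = -(-4 - 8)/5 = -⅕*(-12) = 12/5 ≈ 2.4000)
(N + Y)*√(d + 1) = (12/5 + 5)*√(-3 + 1) = 37*√(-2)/5 = 37*(I*√2)/5 = 37*I*√2/5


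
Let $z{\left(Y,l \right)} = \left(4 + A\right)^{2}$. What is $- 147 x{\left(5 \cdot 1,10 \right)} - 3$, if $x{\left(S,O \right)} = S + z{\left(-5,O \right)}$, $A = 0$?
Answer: $-3090$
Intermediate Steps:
$z{\left(Y,l \right)} = 16$ ($z{\left(Y,l \right)} = \left(4 + 0\right)^{2} = 4^{2} = 16$)
$x{\left(S,O \right)} = 16 + S$ ($x{\left(S,O \right)} = S + 16 = 16 + S$)
$- 147 x{\left(5 \cdot 1,10 \right)} - 3 = - 147 \left(16 + 5 \cdot 1\right) - 3 = - 147 \left(16 + 5\right) - 3 = \left(-147\right) 21 - 3 = -3087 - 3 = -3090$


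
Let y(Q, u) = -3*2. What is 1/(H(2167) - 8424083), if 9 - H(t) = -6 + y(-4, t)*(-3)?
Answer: -1/8424086 ≈ -1.1871e-7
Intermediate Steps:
y(Q, u) = -6
H(t) = -3 (H(t) = 9 - (-6 - 6*(-3)) = 9 - (-6 + 18) = 9 - 1*12 = 9 - 12 = -3)
1/(H(2167) - 8424083) = 1/(-3 - 8424083) = 1/(-8424086) = -1/8424086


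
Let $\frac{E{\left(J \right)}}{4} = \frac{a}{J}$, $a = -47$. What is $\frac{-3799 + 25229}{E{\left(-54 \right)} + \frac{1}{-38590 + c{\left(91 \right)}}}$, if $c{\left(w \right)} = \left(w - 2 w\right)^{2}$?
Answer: $\frac{5845696830}{949673} \approx 6155.5$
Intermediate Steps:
$E{\left(J \right)} = - \frac{188}{J}$ ($E{\left(J \right)} = 4 \left(- \frac{47}{J}\right) = - \frac{188}{J}$)
$c{\left(w \right)} = w^{2}$ ($c{\left(w \right)} = \left(- w\right)^{2} = w^{2}$)
$\frac{-3799 + 25229}{E{\left(-54 \right)} + \frac{1}{-38590 + c{\left(91 \right)}}} = \frac{-3799 + 25229}{- \frac{188}{-54} + \frac{1}{-38590 + 91^{2}}} = \frac{21430}{\left(-188\right) \left(- \frac{1}{54}\right) + \frac{1}{-38590 + 8281}} = \frac{21430}{\frac{94}{27} + \frac{1}{-30309}} = \frac{21430}{\frac{94}{27} - \frac{1}{30309}} = \frac{21430}{\frac{949673}{272781}} = 21430 \cdot \frac{272781}{949673} = \frac{5845696830}{949673}$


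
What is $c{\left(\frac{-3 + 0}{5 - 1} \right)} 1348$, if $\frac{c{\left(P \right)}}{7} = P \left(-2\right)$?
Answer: $14154$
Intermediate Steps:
$c{\left(P \right)} = - 14 P$ ($c{\left(P \right)} = 7 P \left(-2\right) = 7 \left(- 2 P\right) = - 14 P$)
$c{\left(\frac{-3 + 0}{5 - 1} \right)} 1348 = - 14 \frac{-3 + 0}{5 - 1} \cdot 1348 = - 14 \left(- \frac{3}{4}\right) 1348 = - 14 \left(\left(-3\right) \frac{1}{4}\right) 1348 = \left(-14\right) \left(- \frac{3}{4}\right) 1348 = \frac{21}{2} \cdot 1348 = 14154$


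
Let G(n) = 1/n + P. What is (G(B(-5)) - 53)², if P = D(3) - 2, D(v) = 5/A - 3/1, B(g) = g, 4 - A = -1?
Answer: 81796/25 ≈ 3271.8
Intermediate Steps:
A = 5 (A = 4 - 1*(-1) = 4 + 1 = 5)
D(v) = -2 (D(v) = 5/5 - 3/1 = 5*(⅕) - 3*1 = 1 - 3 = -2)
P = -4 (P = -2 - 2 = -4)
G(n) = -4 + 1/n (G(n) = 1/n - 4 = -4 + 1/n)
(G(B(-5)) - 53)² = ((-4 + 1/(-5)) - 53)² = ((-4 - ⅕) - 53)² = (-21/5 - 53)² = (-286/5)² = 81796/25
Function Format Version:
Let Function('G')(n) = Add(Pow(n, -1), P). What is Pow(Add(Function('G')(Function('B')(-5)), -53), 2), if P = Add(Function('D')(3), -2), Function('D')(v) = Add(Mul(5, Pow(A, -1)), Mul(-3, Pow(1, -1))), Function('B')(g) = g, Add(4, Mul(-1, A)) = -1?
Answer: Rational(81796, 25) ≈ 3271.8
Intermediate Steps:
A = 5 (A = Add(4, Mul(-1, -1)) = Add(4, 1) = 5)
Function('D')(v) = -2 (Function('D')(v) = Add(Mul(5, Pow(5, -1)), Mul(-3, Pow(1, -1))) = Add(Mul(5, Rational(1, 5)), Mul(-3, 1)) = Add(1, -3) = -2)
P = -4 (P = Add(-2, -2) = -4)
Function('G')(n) = Add(-4, Pow(n, -1)) (Function('G')(n) = Add(Pow(n, -1), -4) = Add(-4, Pow(n, -1)))
Pow(Add(Function('G')(Function('B')(-5)), -53), 2) = Pow(Add(Add(-4, Pow(-5, -1)), -53), 2) = Pow(Add(Add(-4, Rational(-1, 5)), -53), 2) = Pow(Add(Rational(-21, 5), -53), 2) = Pow(Rational(-286, 5), 2) = Rational(81796, 25)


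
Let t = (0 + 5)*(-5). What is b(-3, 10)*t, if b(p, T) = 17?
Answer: -425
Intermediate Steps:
t = -25 (t = 5*(-5) = -25)
b(-3, 10)*t = 17*(-25) = -425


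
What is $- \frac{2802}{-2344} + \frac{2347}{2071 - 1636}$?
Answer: $\frac{3360119}{509820} \approx 6.5908$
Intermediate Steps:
$- \frac{2802}{-2344} + \frac{2347}{2071 - 1636} = \left(-2802\right) \left(- \frac{1}{2344}\right) + \frac{2347}{435} = \frac{1401}{1172} + 2347 \cdot \frac{1}{435} = \frac{1401}{1172} + \frac{2347}{435} = \frac{3360119}{509820}$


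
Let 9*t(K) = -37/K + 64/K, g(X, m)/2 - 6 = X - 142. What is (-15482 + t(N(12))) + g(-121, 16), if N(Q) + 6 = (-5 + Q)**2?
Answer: -687825/43 ≈ -15996.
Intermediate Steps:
N(Q) = -6 + (-5 + Q)**2
g(X, m) = -272 + 2*X (g(X, m) = 12 + 2*(X - 142) = 12 + 2*(-142 + X) = 12 + (-284 + 2*X) = -272 + 2*X)
t(K) = 3/K (t(K) = (-37/K + 64/K)/9 = (27/K)/9 = 3/K)
(-15482 + t(N(12))) + g(-121, 16) = (-15482 + 3/(-6 + (-5 + 12)**2)) + (-272 + 2*(-121)) = (-15482 + 3/(-6 + 7**2)) + (-272 - 242) = (-15482 + 3/(-6 + 49)) - 514 = (-15482 + 3/43) - 514 = -665723/43 - 514 = -687825/43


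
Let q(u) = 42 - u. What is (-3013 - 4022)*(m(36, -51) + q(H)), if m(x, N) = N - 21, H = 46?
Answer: 534660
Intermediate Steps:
m(x, N) = -21 + N
(-3013 - 4022)*(m(36, -51) + q(H)) = (-3013 - 4022)*((-21 - 51) + (42 - 1*46)) = -7035*(-72 + (42 - 46)) = -7035*(-72 - 4) = -7035*(-76) = 534660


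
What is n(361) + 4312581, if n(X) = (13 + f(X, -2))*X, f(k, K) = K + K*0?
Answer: 4316552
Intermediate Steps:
f(k, K) = K (f(k, K) = K + 0 = K)
n(X) = 11*X (n(X) = (13 - 2)*X = 11*X)
n(361) + 4312581 = 11*361 + 4312581 = 3971 + 4312581 = 4316552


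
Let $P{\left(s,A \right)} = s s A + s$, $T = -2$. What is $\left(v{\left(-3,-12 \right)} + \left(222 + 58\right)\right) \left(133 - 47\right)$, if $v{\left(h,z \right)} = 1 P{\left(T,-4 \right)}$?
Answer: $22532$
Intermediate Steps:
$P{\left(s,A \right)} = s + A s^{2}$ ($P{\left(s,A \right)} = s^{2} A + s = A s^{2} + s = s + A s^{2}$)
$v{\left(h,z \right)} = -18$ ($v{\left(h,z \right)} = 1 \left(- 2 \left(1 - -8\right)\right) = 1 \left(- 2 \left(1 + 8\right)\right) = 1 \left(\left(-2\right) 9\right) = 1 \left(-18\right) = -18$)
$\left(v{\left(-3,-12 \right)} + \left(222 + 58\right)\right) \left(133 - 47\right) = \left(-18 + \left(222 + 58\right)\right) \left(133 - 47\right) = \left(-18 + 280\right) 86 = 262 \cdot 86 = 22532$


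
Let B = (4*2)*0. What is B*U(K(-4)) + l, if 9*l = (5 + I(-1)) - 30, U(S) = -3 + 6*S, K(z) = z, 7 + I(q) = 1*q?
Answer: -11/3 ≈ -3.6667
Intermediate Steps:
I(q) = -7 + q (I(q) = -7 + 1*q = -7 + q)
l = -11/3 (l = ((5 + (-7 - 1)) - 30)/9 = ((5 - 8) - 30)/9 = (-3 - 30)/9 = (⅑)*(-33) = -11/3 ≈ -3.6667)
B = 0 (B = 8*0 = 0)
B*U(K(-4)) + l = 0*(-3 + 6*(-4)) - 11/3 = 0*(-3 - 24) - 11/3 = 0*(-27) - 11/3 = 0 - 11/3 = -11/3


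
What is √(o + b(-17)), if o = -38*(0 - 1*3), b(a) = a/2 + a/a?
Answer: √426/2 ≈ 10.320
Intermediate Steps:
b(a) = 1 + a/2 (b(a) = a*(½) + 1 = a/2 + 1 = 1 + a/2)
o = 114 (o = -38*(0 - 3) = -38*(-3) = 114)
√(o + b(-17)) = √(114 + (1 + (½)*(-17))) = √(114 + (1 - 17/2)) = √(114 - 15/2) = √(213/2) = √426/2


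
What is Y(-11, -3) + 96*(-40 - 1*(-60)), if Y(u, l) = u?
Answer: 1909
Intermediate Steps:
Y(-11, -3) + 96*(-40 - 1*(-60)) = -11 + 96*(-40 - 1*(-60)) = -11 + 96*(-40 + 60) = -11 + 96*20 = -11 + 1920 = 1909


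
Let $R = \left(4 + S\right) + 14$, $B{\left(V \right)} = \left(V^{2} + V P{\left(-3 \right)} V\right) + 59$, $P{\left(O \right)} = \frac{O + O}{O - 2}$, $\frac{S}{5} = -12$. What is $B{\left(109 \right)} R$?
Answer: $- \frac{5501412}{5} \approx -1.1003 \cdot 10^{6}$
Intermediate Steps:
$S = -60$ ($S = 5 \left(-12\right) = -60$)
$P{\left(O \right)} = \frac{2 O}{-2 + O}$
$B{\left(V \right)} = 59 + \frac{11 V^{2}}{5}$ ($B{\left(V \right)} = \left(V^{2} + V 2 \left(-3\right) \frac{1}{-2 - 3} V\right) + 59 = \left(V^{2} + V 2 \left(-3\right) \frac{1}{-5} V\right) + 59 = \left(V^{2} + V 2 \left(-3\right) \left(- \frac{1}{5}\right) V\right) + 59 = \left(V^{2} + V \frac{6}{5} V\right) + 59 = \left(V^{2} + \frac{6 V}{5} V\right) + 59 = \left(V^{2} + \frac{6 V^{2}}{5}\right) + 59 = \frac{11 V^{2}}{5} + 59 = 59 + \frac{11 V^{2}}{5}$)
$R = -42$ ($R = \left(4 - 60\right) + 14 = -56 + 14 = -42$)
$B{\left(109 \right)} R = \left(59 + \frac{11 \cdot 109^{2}}{5}\right) \left(-42\right) = \left(59 + \frac{11}{5} \cdot 11881\right) \left(-42\right) = \left(59 + \frac{130691}{5}\right) \left(-42\right) = \frac{130986}{5} \left(-42\right) = - \frac{5501412}{5}$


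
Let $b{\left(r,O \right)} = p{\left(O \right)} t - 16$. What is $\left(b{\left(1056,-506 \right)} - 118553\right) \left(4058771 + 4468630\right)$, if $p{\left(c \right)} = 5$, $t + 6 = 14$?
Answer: $-1010744313129$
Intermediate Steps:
$t = 8$ ($t = -6 + 14 = 8$)
$b{\left(r,O \right)} = 24$ ($b{\left(r,O \right)} = 5 \cdot 8 - 16 = 40 - 16 = 24$)
$\left(b{\left(1056,-506 \right)} - 118553\right) \left(4058771 + 4468630\right) = \left(24 - 118553\right) \left(4058771 + 4468630\right) = \left(-118529\right) 8527401 = -1010744313129$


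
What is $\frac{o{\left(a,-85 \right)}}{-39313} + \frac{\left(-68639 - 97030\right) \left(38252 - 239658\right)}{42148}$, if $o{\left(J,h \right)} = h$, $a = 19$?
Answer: $\frac{655873142105381}{828482162} \approx 7.9166 \cdot 10^{5}$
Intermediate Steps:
$\frac{o{\left(a,-85 \right)}}{-39313} + \frac{\left(-68639 - 97030\right) \left(38252 - 239658\right)}{42148} = - \frac{85}{-39313} + \frac{\left(-68639 - 97030\right) \left(38252 - 239658\right)}{42148} = \left(-85\right) \left(- \frac{1}{39313}\right) + \left(-165669\right) \left(-201406\right) \frac{1}{42148} = \frac{85}{39313} + 33366730614 \cdot \frac{1}{42148} = \frac{85}{39313} + \frac{16683365307}{21074} = \frac{655873142105381}{828482162}$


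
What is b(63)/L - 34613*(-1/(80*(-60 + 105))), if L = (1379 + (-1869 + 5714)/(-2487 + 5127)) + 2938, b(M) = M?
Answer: 2258354551/234529200 ≈ 9.6293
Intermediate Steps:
L = 2280145/528 (L = (1379 + 3845/2640) + 2938 = (1379 + 3845*(1/2640)) + 2938 = (1379 + 769/528) + 2938 = 728881/528 + 2938 = 2280145/528 ≈ 4318.5)
b(63)/L - 34613*(-1/(80*(-60 + 105))) = 63/(2280145/528) - 34613*(-1/(80*(-60 + 105))) = 63*(528/2280145) - 34613/(45*(-80)) = 4752/325735 - 34613/(-3600) = 4752/325735 - 34613*(-1/3600) = 4752/325735 + 34613/3600 = 2258354551/234529200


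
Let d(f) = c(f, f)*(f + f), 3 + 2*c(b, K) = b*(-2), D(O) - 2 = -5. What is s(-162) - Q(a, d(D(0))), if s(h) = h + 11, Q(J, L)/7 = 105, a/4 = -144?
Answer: -886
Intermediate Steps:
D(O) = -3 (D(O) = 2 - 5 = -3)
c(b, K) = -3/2 - b (c(b, K) = -3/2 + (b*(-2))/2 = -3/2 + (-2*b)/2 = -3/2 - b)
a = -576 (a = 4*(-144) = -576)
d(f) = 2*f*(-3/2 - f) (d(f) = (-3/2 - f)*(f + f) = (-3/2 - f)*(2*f) = 2*f*(-3/2 - f))
Q(J, L) = 735 (Q(J, L) = 7*105 = 735)
s(h) = 11 + h
s(-162) - Q(a, d(D(0))) = (11 - 162) - 1*735 = -151 - 735 = -886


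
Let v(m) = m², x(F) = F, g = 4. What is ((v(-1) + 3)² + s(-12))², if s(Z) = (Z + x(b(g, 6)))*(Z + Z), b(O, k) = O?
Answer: 43264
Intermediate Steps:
s(Z) = 2*Z*(4 + Z) (s(Z) = (Z + 4)*(Z + Z) = (4 + Z)*(2*Z) = 2*Z*(4 + Z))
((v(-1) + 3)² + s(-12))² = (((-1)² + 3)² + 2*(-12)*(4 - 12))² = ((1 + 3)² + 2*(-12)*(-8))² = (4² + 192)² = (16 + 192)² = 208² = 43264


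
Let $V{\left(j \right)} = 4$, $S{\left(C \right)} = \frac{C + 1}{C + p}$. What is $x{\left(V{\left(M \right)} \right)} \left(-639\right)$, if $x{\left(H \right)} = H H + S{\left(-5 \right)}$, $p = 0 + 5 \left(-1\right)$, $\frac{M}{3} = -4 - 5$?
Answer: $- \frac{52398}{5} \approx -10480.0$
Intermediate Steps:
$M = -27$ ($M = 3 \left(-4 - 5\right) = 3 \left(-9\right) = -27$)
$p = -5$ ($p = 0 - 5 = -5$)
$S{\left(C \right)} = \frac{1 + C}{-5 + C}$ ($S{\left(C \right)} = \frac{C + 1}{C - 5} = \frac{1 + C}{-5 + C}$)
$x{\left(H \right)} = \frac{2}{5} + H^{2}$ ($x{\left(H \right)} = H H + \frac{1 - 5}{-5 - 5} = H^{2} + \frac{1}{-10} \left(-4\right) = H^{2} - - \frac{2}{5} = H^{2} + \frac{2}{5} = \frac{2}{5} + H^{2}$)
$x{\left(V{\left(M \right)} \right)} \left(-639\right) = \left(\frac{2}{5} + 4^{2}\right) \left(-639\right) = \left(\frac{2}{5} + 16\right) \left(-639\right) = \frac{82}{5} \left(-639\right) = - \frac{52398}{5}$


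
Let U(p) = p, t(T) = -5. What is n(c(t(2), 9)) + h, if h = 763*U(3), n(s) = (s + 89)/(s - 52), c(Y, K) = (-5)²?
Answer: 20563/9 ≈ 2284.8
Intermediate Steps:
c(Y, K) = 25
n(s) = (89 + s)/(-52 + s)
h = 2289 (h = 763*3 = 2289)
n(c(t(2), 9)) + h = (89 + 25)/(-52 + 25) + 2289 = 114/(-27) + 2289 = -1/27*114 + 2289 = -38/9 + 2289 = 20563/9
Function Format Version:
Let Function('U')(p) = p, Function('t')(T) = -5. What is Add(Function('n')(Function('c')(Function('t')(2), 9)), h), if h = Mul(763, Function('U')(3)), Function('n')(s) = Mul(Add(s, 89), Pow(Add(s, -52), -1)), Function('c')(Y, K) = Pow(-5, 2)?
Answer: Rational(20563, 9) ≈ 2284.8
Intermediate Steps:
Function('c')(Y, K) = 25
Function('n')(s) = Mul(Pow(Add(-52, s), -1), Add(89, s)) (Function('n')(s) = Mul(Add(89, s), Pow(Add(-52, s), -1)) = Mul(Pow(Add(-52, s), -1), Add(89, s)))
h = 2289 (h = Mul(763, 3) = 2289)
Add(Function('n')(Function('c')(Function('t')(2), 9)), h) = Add(Mul(Pow(Add(-52, 25), -1), Add(89, 25)), 2289) = Add(Mul(Pow(-27, -1), 114), 2289) = Add(Mul(Rational(-1, 27), 114), 2289) = Add(Rational(-38, 9), 2289) = Rational(20563, 9)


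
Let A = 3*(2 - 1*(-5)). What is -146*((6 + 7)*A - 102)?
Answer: -24966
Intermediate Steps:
A = 21 (A = 3*(2 + 5) = 3*7 = 21)
-146*((6 + 7)*A - 102) = -146*((6 + 7)*21 - 102) = -146*(13*21 - 102) = -146*(273 - 102) = -146*171 = -24966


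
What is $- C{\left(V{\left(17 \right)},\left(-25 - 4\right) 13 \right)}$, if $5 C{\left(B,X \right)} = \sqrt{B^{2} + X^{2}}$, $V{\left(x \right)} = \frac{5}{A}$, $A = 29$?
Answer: $- \frac{\sqrt{119530514}}{145} \approx -75.4$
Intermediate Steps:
$V{\left(x \right)} = \frac{5}{29}$
$C{\left(B,X \right)} = \frac{\sqrt{B^{2} + X^{2}}}{5}$
$- C{\left(V{\left(17 \right)},\left(-25 - 4\right) 13 \right)} = - \frac{\sqrt{\left(\frac{5}{29}\right)^{2} + \left(\left(-25 - 4\right) 13\right)^{2}}}{5} = - \frac{\sqrt{\frac{25}{841} + \left(\left(-29\right) 13\right)^{2}}}{5} = - \frac{\sqrt{\frac{25}{841} + \left(-377\right)^{2}}}{5} = - \frac{\sqrt{\frac{25}{841} + 142129}}{5} = - \frac{\sqrt{\frac{119530514}{841}}}{5} = - \frac{\frac{1}{29} \sqrt{119530514}}{5} = - \frac{\sqrt{119530514}}{145}$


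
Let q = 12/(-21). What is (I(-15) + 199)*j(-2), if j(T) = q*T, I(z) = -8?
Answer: 1528/7 ≈ 218.29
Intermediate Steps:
q = -4/7 (q = 12*(-1/21) = -4/7 ≈ -0.57143)
j(T) = -4*T/7
(I(-15) + 199)*j(-2) = (-8 + 199)*(-4/7*(-2)) = 191*(8/7) = 1528/7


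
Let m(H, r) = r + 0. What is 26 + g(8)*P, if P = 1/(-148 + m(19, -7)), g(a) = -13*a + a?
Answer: 4126/155 ≈ 26.619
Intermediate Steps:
m(H, r) = r
g(a) = -12*a
P = -1/155 (P = 1/(-148 - 7) = 1/(-155) = -1/155 ≈ -0.0064516)
26 + g(8)*P = 26 - 12*8*(-1/155) = 26 - 96*(-1/155) = 26 + 96/155 = 4126/155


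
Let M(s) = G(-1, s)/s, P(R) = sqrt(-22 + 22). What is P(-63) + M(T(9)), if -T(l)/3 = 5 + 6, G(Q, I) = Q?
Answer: 1/33 ≈ 0.030303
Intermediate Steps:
P(R) = 0 (P(R) = sqrt(0) = 0)
T(l) = -33 (T(l) = -3*(5 + 6) = -3*11 = -33)
M(s) = -1/s
P(-63) + M(T(9)) = 0 - 1/(-33) = 0 - 1*(-1/33) = 0 + 1/33 = 1/33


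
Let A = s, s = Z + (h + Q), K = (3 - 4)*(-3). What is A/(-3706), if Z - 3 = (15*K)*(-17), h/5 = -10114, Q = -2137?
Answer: 53469/3706 ≈ 14.428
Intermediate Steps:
h = -50570 (h = 5*(-10114) = -50570)
K = 3 (K = -1*(-3) = 3)
Z = -762 (Z = 3 + (15*3)*(-17) = 3 + 45*(-17) = 3 - 765 = -762)
s = -53469 (s = -762 + (-50570 - 2137) = -762 - 52707 = -53469)
A = -53469
A/(-3706) = -53469/(-3706) = -53469*(-1/3706) = 53469/3706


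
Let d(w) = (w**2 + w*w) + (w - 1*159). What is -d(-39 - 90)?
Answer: -32994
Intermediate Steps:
d(w) = -159 + w + 2*w**2 (d(w) = (w**2 + w**2) + (w - 159) = 2*w**2 + (-159 + w) = -159 + w + 2*w**2)
-d(-39 - 90) = -(-159 + (-39 - 90) + 2*(-39 - 90)**2) = -(-159 - 129 + 2*(-129)**2) = -(-159 - 129 + 2*16641) = -(-159 - 129 + 33282) = -1*32994 = -32994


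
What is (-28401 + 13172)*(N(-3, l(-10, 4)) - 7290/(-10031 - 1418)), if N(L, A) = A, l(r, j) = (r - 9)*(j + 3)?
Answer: 23078437783/11449 ≈ 2.0158e+6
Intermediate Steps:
l(r, j) = (-9 + r)*(3 + j)
(-28401 + 13172)*(N(-3, l(-10, 4)) - 7290/(-10031 - 1418)) = (-28401 + 13172)*((-27 - 9*4 + 3*(-10) + 4*(-10)) - 7290/(-10031 - 1418)) = -15229*((-27 - 36 - 30 - 40) - 7290/(-11449)) = -15229*(-133 - 7290*(-1/11449)) = -15229*(-133 + 7290/11449) = -15229*(-1515427/11449) = 23078437783/11449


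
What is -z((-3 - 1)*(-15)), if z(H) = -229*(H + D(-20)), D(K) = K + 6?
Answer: 10534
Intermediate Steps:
D(K) = 6 + K
z(H) = 3206 - 229*H (z(H) = -229*(H + (6 - 20)) = -229*(H - 14) = -229*(-14 + H) = 3206 - 229*H)
-z((-3 - 1)*(-15)) = -(3206 - 229*(-3 - 1)*(-15)) = -(3206 - (-916)*(-15)) = -(3206 - 229*60) = -(3206 - 13740) = -1*(-10534) = 10534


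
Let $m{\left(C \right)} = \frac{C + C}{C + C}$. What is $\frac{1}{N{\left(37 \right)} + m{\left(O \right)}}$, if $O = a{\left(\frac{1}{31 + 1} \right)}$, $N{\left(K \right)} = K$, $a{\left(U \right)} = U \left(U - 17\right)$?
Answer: $\frac{1}{38} \approx 0.026316$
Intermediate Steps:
$a{\left(U \right)} = U \left(-17 + U\right)$
$O = - \frac{543}{1024}$ ($O = \frac{-17 + \frac{1}{31 + 1}}{31 + 1} = \frac{-17 + \frac{1}{32}}{32} = \frac{1}{32} \left(- \frac{543}{32}\right) = - \frac{543}{1024} \approx -0.53027$)
$m{\left(C \right)} = 1$ ($m{\left(C \right)} = \frac{2 C}{2 C} = 2 C \frac{1}{2 C} = 1$)
$\frac{1}{N{\left(37 \right)} + m{\left(O \right)}} = \frac{1}{37 + 1} = \frac{1}{38}$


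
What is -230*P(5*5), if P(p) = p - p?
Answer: 0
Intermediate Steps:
P(p) = 0
-230*P(5*5) = -230*0 = 0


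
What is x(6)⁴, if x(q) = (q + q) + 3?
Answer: 50625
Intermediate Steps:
x(q) = 3 + 2*q (x(q) = 2*q + 3 = 3 + 2*q)
x(6)⁴ = (3 + 2*6)⁴ = (3 + 12)⁴ = 15⁴ = 50625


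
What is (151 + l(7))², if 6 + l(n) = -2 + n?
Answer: 22500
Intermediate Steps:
l(n) = -8 + n (l(n) = -6 + (-2 + n) = -8 + n)
(151 + l(7))² = (151 + (-8 + 7))² = (151 - 1)² = 150² = 22500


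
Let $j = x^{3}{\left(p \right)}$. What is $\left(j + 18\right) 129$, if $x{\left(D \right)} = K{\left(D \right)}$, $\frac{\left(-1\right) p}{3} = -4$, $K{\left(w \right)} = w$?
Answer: $225234$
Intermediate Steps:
$p = 12$ ($p = \left(-3\right) \left(-4\right) = 12$)
$x{\left(D \right)} = D$
$j = 1728$ ($j = 12^{3} = 1728$)
$\left(j + 18\right) 129 = \left(1728 + 18\right) 129 = 1746 \cdot 129 = 225234$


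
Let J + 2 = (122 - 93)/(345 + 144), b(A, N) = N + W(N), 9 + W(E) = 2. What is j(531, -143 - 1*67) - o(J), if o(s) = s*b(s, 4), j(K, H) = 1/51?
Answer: -48236/8313 ≈ -5.8025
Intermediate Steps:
j(K, H) = 1/51
W(E) = -7 (W(E) = -9 + 2 = -7)
b(A, N) = -7 + N (b(A, N) = N - 7 = -7 + N)
J = -949/489 (J = -2 + (122 - 93)/(345 + 144) = -2 + 29/489 = -949/489 ≈ -1.9407)
o(s) = -3*s (o(s) = s*(-7 + 4) = s*(-3) = -3*s)
j(531, -143 - 1*67) - o(J) = 1/51 - (-3)*(-949)/489 = 1/51 - 1*949/163 = 1/51 - 949/163 = -48236/8313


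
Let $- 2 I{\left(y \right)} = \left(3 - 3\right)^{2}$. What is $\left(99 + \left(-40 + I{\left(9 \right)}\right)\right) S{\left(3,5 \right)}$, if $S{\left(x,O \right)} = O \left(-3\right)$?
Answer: $-885$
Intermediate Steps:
$I{\left(y \right)} = 0$ ($I{\left(y \right)} = - \frac{\left(3 - 3\right)^{2}}{2} = - \frac{0^{2}}{2} = \left(- \frac{1}{2}\right) 0 = 0$)
$S{\left(x,O \right)} = - 3 O$
$\left(99 + \left(-40 + I{\left(9 \right)}\right)\right) S{\left(3,5 \right)} = \left(99 + \left(-40 + 0\right)\right) \left(\left(-3\right) 5\right) = \left(99 - 40\right) \left(-15\right) = 59 \left(-15\right) = -885$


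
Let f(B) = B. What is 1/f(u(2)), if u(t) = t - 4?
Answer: -½ ≈ -0.50000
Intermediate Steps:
u(t) = -4 + t
1/f(u(2)) = 1/(-4 + 2) = 1/(-2) = -½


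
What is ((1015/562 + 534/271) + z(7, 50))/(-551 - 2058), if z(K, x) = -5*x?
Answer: 37500327/397355918 ≈ 0.094375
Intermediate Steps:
((1015/562 + 534/271) + z(7, 50))/(-551 - 2058) = ((1015/562 + 534/271) - 5*50)/(-551 - 2058) = ((1015*(1/562) + 534*(1/271)) - 250)/(-2609) = ((1015/562 + 534/271) - 250)*(-1/2609) = (575173/152302 - 250)*(-1/2609) = -37500327/152302*(-1/2609) = 37500327/397355918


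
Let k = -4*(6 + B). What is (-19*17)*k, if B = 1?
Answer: 9044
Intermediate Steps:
k = -28 (k = -4*(6 + 1) = -4*7 = -28)
(-19*17)*k = -19*17*(-28) = -323*(-28) = 9044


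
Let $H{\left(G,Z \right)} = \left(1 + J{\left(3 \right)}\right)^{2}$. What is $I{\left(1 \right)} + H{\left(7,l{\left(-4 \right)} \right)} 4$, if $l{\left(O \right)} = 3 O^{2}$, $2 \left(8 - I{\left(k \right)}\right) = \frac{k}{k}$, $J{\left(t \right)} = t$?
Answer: $\frac{143}{2} \approx 71.5$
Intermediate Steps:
$I{\left(k \right)} = \frac{15}{2}$ ($I{\left(k \right)} = 8 - \frac{k \frac{1}{k}}{2} = 8 - \frac{1}{2} = \frac{15}{2}$)
$H{\left(G,Z \right)} = 16$ ($H{\left(G,Z \right)} = \left(1 + 3\right)^{2} = 4^{2} = 16$)
$I{\left(1 \right)} + H{\left(7,l{\left(-4 \right)} \right)} 4 = \frac{15}{2} + 16 \cdot 4 = \frac{15}{2} + 64 = \frac{143}{2}$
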